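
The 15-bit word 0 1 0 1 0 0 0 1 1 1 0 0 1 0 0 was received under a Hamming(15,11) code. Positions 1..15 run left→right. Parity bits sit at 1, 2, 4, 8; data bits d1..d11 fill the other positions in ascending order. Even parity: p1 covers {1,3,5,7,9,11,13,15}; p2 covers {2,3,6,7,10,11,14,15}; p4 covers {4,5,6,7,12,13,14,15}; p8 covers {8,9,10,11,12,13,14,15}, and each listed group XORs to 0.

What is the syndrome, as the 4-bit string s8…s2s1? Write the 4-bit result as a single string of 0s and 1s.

s1 (pos 1,3,5,7,9,11,13,15): 0⊕0⊕0⊕0⊕1⊕0⊕1⊕0 = 0
s2 (pos 2,3,6,7,10,11,14,15): 1⊕0⊕0⊕0⊕1⊕0⊕0⊕0 = 0
s4 (pos 4,5,6,7,12,13,14,15): 1⊕0⊕0⊕0⊕0⊕1⊕0⊕0 = 0
s8 (pos 8,9,10,11,12,13,14,15): 1⊕1⊕1⊕0⊕0⊕1⊕0⊕0 = 0
Syndrome s8…s1 = 0000 → no error.

0000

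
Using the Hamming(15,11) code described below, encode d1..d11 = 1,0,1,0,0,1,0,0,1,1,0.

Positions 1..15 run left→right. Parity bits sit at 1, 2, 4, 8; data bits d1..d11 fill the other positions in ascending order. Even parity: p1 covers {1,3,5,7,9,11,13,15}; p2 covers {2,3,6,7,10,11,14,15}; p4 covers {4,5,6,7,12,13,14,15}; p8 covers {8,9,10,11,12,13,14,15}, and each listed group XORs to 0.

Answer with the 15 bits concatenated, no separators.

001101010100110

Place data at non-parity positions: p1 p2 1 p4 0 1 0 p8 0 1 0 0 1 1 0
p1 (pos 1,3,5,7,9,11,13,15): XOR of data positions = 1⊕0⊕0⊕0⊕0⊕1⊕0 = 0
p2 (pos 2,3,6,7,10,11,14,15): XOR of data positions = 1⊕1⊕0⊕1⊕0⊕1⊕0 = 0
p4 (pos 4,5,6,7,12,13,14,15): XOR of data positions = 0⊕1⊕0⊕0⊕1⊕1⊕0 = 1
p8 (pos 8,9,10,11,12,13,14,15): XOR of data positions = 0⊕1⊕0⊕0⊕1⊕1⊕0 = 1
Codeword: 001101010100110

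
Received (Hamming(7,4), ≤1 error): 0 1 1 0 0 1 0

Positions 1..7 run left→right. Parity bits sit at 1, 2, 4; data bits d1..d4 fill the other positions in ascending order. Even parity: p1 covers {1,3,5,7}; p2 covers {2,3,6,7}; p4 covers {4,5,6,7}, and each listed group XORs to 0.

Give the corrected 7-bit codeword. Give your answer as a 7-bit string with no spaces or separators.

s1 (pos 1,3,5,7): 0⊕1⊕0⊕0 = 1
s2 (pos 2,3,6,7): 1⊕1⊕1⊕0 = 1
s4 (pos 4,5,6,7): 0⊕0⊕1⊕0 = 1
Syndrome s4…s1 = 111 → error at position 7.
Flip position 7: 0110010 → 0110011

0110011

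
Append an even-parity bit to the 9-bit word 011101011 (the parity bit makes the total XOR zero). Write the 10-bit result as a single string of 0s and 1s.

0111010110

XOR of the 9 data bits: 0⊕1⊕1⊕1⊕0⊕1⊕0⊕1⊕1 = 0
Parity bit = 0 (so all 10 bits XOR to 0).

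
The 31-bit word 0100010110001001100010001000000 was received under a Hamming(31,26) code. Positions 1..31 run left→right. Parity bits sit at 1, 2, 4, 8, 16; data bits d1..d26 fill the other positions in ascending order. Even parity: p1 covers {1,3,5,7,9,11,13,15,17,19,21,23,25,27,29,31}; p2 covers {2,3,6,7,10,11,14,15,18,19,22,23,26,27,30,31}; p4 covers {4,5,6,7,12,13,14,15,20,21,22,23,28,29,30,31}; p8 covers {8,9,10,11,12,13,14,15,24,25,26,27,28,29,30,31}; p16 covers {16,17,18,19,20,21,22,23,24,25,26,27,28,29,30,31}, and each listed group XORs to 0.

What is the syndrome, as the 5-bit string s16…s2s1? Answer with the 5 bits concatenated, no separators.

s1 (pos 1,3,5,7,9,11,13,15,17,19,21,23,25,27,29,31): 0⊕0⊕0⊕0⊕1⊕0⊕1⊕0⊕1⊕0⊕1⊕0⊕1⊕0⊕0⊕0 = 1
s2 (pos 2,3,6,7,10,11,14,15,18,19,22,23,26,27,30,31): 1⊕0⊕1⊕0⊕0⊕0⊕0⊕0⊕0⊕0⊕0⊕0⊕0⊕0⊕0⊕0 = 0
s4 (pos 4,5,6,7,12,13,14,15,20,21,22,23,28,29,30,31): 0⊕0⊕1⊕0⊕0⊕1⊕0⊕0⊕0⊕1⊕0⊕0⊕0⊕0⊕0⊕0 = 1
s8 (pos 8,9,10,11,12,13,14,15,24,25,26,27,28,29,30,31): 1⊕1⊕0⊕0⊕0⊕1⊕0⊕0⊕0⊕1⊕0⊕0⊕0⊕0⊕0⊕0 = 0
s16 (pos 16,17,18,19,20,21,22,23,24,25,26,27,28,29,30,31): 1⊕1⊕0⊕0⊕0⊕1⊕0⊕0⊕0⊕1⊕0⊕0⊕0⊕0⊕0⊕0 = 0
Syndrome s16…s1 = 00101 → error at position 5.

00101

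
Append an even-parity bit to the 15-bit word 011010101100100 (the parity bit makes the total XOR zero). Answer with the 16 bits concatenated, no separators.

0110101011001001

XOR of the 15 data bits: 0⊕1⊕1⊕0⊕1⊕0⊕1⊕0⊕1⊕1⊕0⊕0⊕1⊕0⊕0 = 1
Parity bit = 1 (so all 16 bits XOR to 0).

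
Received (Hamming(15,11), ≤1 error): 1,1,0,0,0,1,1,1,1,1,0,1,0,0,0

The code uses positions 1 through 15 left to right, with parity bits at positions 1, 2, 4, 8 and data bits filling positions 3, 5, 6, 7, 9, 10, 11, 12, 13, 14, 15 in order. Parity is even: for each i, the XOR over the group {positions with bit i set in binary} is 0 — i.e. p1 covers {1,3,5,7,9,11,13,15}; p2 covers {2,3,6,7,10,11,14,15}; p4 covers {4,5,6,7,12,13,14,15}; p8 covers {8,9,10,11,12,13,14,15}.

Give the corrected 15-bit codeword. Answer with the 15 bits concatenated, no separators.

s1 (pos 1,3,5,7,9,11,13,15): 1⊕0⊕0⊕1⊕1⊕0⊕0⊕0 = 1
s2 (pos 2,3,6,7,10,11,14,15): 1⊕0⊕1⊕1⊕1⊕0⊕0⊕0 = 0
s4 (pos 4,5,6,7,12,13,14,15): 0⊕0⊕1⊕1⊕1⊕0⊕0⊕0 = 1
s8 (pos 8,9,10,11,12,13,14,15): 1⊕1⊕1⊕0⊕1⊕0⊕0⊕0 = 0
Syndrome s8…s1 = 0101 → error at position 5.
Flip position 5: 110001111101000 → 110011111101000

110011111101000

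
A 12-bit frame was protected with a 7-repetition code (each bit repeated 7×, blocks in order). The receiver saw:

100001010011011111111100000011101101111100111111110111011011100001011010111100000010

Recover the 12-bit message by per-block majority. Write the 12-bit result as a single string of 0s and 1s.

011011111010

Block 1 (1000010): 2 ones → 0
Block 2 (1001101): 4 ones → 1
Block 3 (1111111): 7 ones → 1
Block 4 (1000000): 1 one → 0
Block 5 (1110110): 5 ones → 1
Block 6 (1111100): 5 ones → 1
Block 7 (1111111): 7 ones → 1
Block 8 (1011101): 5 ones → 1
Block 9 (1011100): 4 ones → 1
Block 10 (0010110): 3 ones → 0
Block 11 (1011110): 5 ones → 1
Block 12 (0000010): 1 one → 0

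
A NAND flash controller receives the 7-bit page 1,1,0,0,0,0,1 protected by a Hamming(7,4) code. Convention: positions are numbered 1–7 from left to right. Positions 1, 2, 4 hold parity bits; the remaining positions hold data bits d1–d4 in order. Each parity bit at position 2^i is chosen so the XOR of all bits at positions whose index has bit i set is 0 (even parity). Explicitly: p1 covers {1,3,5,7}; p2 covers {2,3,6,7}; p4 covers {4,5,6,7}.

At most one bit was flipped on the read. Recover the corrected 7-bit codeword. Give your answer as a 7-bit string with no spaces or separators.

1101001

s1 (pos 1,3,5,7): 1⊕0⊕0⊕1 = 0
s2 (pos 2,3,6,7): 1⊕0⊕0⊕1 = 0
s4 (pos 4,5,6,7): 0⊕0⊕0⊕1 = 1
Syndrome s4…s1 = 100 → error at position 4.
Flip position 4: 1100001 → 1101001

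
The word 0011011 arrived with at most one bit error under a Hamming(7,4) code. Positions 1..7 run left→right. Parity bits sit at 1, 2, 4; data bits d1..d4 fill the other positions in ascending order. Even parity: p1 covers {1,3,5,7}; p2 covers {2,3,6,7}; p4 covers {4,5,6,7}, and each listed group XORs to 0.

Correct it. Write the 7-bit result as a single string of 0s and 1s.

s1 (pos 1,3,5,7): 0⊕1⊕0⊕1 = 0
s2 (pos 2,3,6,7): 0⊕1⊕1⊕1 = 1
s4 (pos 4,5,6,7): 1⊕0⊕1⊕1 = 1
Syndrome s4…s1 = 110 → error at position 6.
Flip position 6: 0011011 → 0011001

0011001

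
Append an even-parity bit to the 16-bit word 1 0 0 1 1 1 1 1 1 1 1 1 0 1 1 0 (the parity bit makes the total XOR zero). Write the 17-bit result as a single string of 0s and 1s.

XOR of the 16 data bits: 1⊕0⊕0⊕1⊕1⊕1⊕1⊕1⊕1⊕1⊕1⊕1⊕0⊕1⊕1⊕0 = 0
Parity bit = 0 (so all 17 bits XOR to 0).

10011111111101100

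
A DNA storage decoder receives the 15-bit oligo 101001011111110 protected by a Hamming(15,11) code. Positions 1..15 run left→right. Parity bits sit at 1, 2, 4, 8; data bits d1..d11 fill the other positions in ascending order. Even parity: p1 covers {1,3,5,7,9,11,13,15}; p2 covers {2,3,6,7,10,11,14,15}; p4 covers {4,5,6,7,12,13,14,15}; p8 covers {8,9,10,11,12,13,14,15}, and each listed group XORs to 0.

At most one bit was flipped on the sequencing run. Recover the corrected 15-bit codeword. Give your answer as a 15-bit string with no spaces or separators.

s1 (pos 1,3,5,7,9,11,13,15): 1⊕1⊕0⊕0⊕1⊕1⊕1⊕0 = 1
s2 (pos 2,3,6,7,10,11,14,15): 0⊕1⊕1⊕0⊕1⊕1⊕1⊕0 = 1
s4 (pos 4,5,6,7,12,13,14,15): 0⊕0⊕1⊕0⊕1⊕1⊕1⊕0 = 0
s8 (pos 8,9,10,11,12,13,14,15): 1⊕1⊕1⊕1⊕1⊕1⊕1⊕0 = 1
Syndrome s8…s1 = 1011 → error at position 11.
Flip position 11: 101001011111110 → 101001011101110

101001011101110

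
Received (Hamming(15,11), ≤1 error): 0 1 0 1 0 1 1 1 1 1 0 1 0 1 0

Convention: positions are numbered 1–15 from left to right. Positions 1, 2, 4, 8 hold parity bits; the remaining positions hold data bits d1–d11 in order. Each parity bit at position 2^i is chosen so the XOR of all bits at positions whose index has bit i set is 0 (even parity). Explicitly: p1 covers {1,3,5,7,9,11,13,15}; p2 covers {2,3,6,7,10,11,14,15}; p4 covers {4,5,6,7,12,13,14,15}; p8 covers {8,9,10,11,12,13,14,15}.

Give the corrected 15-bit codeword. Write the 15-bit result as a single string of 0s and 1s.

010101111101000

s1 (pos 1,3,5,7,9,11,13,15): 0⊕0⊕0⊕1⊕1⊕0⊕0⊕0 = 0
s2 (pos 2,3,6,7,10,11,14,15): 1⊕0⊕1⊕1⊕1⊕0⊕1⊕0 = 1
s4 (pos 4,5,6,7,12,13,14,15): 1⊕0⊕1⊕1⊕1⊕0⊕1⊕0 = 1
s8 (pos 8,9,10,11,12,13,14,15): 1⊕1⊕1⊕0⊕1⊕0⊕1⊕0 = 1
Syndrome s8…s1 = 1110 → error at position 14.
Flip position 14: 010101111101010 → 010101111101000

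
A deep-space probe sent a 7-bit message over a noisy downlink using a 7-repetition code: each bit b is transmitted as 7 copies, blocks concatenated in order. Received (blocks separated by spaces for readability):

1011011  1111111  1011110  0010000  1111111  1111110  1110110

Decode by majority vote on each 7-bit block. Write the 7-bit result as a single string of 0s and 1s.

Block 1 (1011011): 5 ones → 1
Block 2 (1111111): 7 ones → 1
Block 3 (1011110): 5 ones → 1
Block 4 (0010000): 1 one → 0
Block 5 (1111111): 7 ones → 1
Block 6 (1111110): 6 ones → 1
Block 7 (1110110): 5 ones → 1

1110111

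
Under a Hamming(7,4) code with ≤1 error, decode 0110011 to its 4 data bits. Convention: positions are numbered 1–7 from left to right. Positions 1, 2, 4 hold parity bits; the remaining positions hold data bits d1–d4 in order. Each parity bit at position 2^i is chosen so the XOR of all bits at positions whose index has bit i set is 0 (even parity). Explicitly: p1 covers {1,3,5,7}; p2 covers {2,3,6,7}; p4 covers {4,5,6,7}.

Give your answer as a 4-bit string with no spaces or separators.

1011

s1 (pos 1,3,5,7): 0⊕1⊕0⊕1 = 0
s2 (pos 2,3,6,7): 1⊕1⊕1⊕1 = 0
s4 (pos 4,5,6,7): 0⊕0⊕1⊕1 = 0
Syndrome s4…s1 = 000 → no error.
Read data bits from positions 3,5,6,7: 1011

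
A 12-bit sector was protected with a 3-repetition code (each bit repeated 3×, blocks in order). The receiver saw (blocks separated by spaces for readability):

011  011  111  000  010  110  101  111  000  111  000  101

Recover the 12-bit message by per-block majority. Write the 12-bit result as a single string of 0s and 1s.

111001110101

Block 1 (011): 2 ones → 1
Block 2 (011): 2 ones → 1
Block 3 (111): 3 ones → 1
Block 4 (000): 0 ones → 0
Block 5 (010): 1 one → 0
Block 6 (110): 2 ones → 1
Block 7 (101): 2 ones → 1
Block 8 (111): 3 ones → 1
Block 9 (000): 0 ones → 0
Block 10 (111): 3 ones → 1
Block 11 (000): 0 ones → 0
Block 12 (101): 2 ones → 1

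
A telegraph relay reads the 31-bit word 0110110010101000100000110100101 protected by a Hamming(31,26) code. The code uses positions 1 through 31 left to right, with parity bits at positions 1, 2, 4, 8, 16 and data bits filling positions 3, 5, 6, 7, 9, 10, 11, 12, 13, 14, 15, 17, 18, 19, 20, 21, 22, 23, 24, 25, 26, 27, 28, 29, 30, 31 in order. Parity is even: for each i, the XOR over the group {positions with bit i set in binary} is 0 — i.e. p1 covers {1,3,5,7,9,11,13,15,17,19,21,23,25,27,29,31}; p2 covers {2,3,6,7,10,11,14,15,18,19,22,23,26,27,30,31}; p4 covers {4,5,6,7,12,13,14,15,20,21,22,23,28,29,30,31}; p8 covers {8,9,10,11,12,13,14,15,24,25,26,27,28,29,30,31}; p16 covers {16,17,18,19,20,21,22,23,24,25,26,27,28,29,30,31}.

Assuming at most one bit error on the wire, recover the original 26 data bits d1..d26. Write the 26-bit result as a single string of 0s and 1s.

s1 (pos 1,3,5,7,9,11,13,15,17,19,21,23,25,27,29,31): 0⊕1⊕1⊕0⊕1⊕1⊕1⊕0⊕1⊕0⊕0⊕1⊕0⊕0⊕1⊕1 = 1
s2 (pos 2,3,6,7,10,11,14,15,18,19,22,23,26,27,30,31): 1⊕1⊕1⊕0⊕0⊕1⊕0⊕0⊕0⊕0⊕0⊕1⊕1⊕0⊕0⊕1 = 1
s4 (pos 4,5,6,7,12,13,14,15,20,21,22,23,28,29,30,31): 0⊕1⊕1⊕0⊕0⊕1⊕0⊕0⊕0⊕0⊕0⊕1⊕0⊕1⊕0⊕1 = 0
s8 (pos 8,9,10,11,12,13,14,15,24,25,26,27,28,29,30,31): 0⊕1⊕0⊕1⊕0⊕1⊕0⊕0⊕1⊕0⊕1⊕0⊕0⊕1⊕0⊕1 = 1
s16 (pos 16,17,18,19,20,21,22,23,24,25,26,27,28,29,30,31): 0⊕1⊕0⊕0⊕0⊕0⊕0⊕1⊕1⊕0⊕1⊕0⊕0⊕1⊕0⊕1 = 0
Syndrome s16…s1 = 01011 → error at position 11.
Flip position 11: 0110110010101000100000110100101 → 0110110010001000100000110100101
Read data bits from positions 3,5,6,7,9,10,11,12,13,14,15,17,18,19,20,21,22,23,24,25,26,27,28,29,30,31: 11101000100100000110100101

11101000100100000110100101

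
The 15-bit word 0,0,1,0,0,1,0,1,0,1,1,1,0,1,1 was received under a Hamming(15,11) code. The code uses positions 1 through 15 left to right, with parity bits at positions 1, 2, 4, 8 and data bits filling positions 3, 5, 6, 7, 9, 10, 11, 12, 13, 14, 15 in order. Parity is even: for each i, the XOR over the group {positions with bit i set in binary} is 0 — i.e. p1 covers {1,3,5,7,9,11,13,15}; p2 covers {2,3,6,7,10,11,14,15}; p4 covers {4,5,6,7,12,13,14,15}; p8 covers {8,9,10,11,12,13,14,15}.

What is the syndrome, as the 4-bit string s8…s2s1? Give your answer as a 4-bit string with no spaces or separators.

0001

s1 (pos 1,3,5,7,9,11,13,15): 0⊕1⊕0⊕0⊕0⊕1⊕0⊕1 = 1
s2 (pos 2,3,6,7,10,11,14,15): 0⊕1⊕1⊕0⊕1⊕1⊕1⊕1 = 0
s4 (pos 4,5,6,7,12,13,14,15): 0⊕0⊕1⊕0⊕1⊕0⊕1⊕1 = 0
s8 (pos 8,9,10,11,12,13,14,15): 1⊕0⊕1⊕1⊕1⊕0⊕1⊕1 = 0
Syndrome s8…s1 = 0001 → error at position 1.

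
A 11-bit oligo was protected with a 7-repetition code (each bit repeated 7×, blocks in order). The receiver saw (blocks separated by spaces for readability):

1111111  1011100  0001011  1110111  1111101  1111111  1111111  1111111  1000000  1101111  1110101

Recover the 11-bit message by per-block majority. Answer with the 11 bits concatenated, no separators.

Block 1 (1111111): 7 ones → 1
Block 2 (1011100): 4 ones → 1
Block 3 (0001011): 3 ones → 0
Block 4 (1110111): 6 ones → 1
Block 5 (1111101): 6 ones → 1
Block 6 (1111111): 7 ones → 1
Block 7 (1111111): 7 ones → 1
Block 8 (1111111): 7 ones → 1
Block 9 (1000000): 1 one → 0
Block 10 (1101111): 6 ones → 1
Block 11 (1110101): 5 ones → 1

11011111011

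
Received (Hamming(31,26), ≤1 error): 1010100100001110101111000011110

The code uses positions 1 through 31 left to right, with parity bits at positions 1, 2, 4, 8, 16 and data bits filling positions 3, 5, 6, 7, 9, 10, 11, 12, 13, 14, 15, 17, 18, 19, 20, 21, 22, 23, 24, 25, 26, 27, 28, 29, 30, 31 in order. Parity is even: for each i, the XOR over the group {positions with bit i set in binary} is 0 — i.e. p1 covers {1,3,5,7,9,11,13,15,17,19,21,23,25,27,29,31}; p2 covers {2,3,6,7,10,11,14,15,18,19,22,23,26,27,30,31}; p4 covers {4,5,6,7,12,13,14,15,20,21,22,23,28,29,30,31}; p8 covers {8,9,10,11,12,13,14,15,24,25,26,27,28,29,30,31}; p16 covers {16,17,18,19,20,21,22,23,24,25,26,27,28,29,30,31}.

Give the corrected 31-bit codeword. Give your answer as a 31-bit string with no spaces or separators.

1010100100001110111111000011110

s1 (pos 1,3,5,7,9,11,13,15,17,19,21,23,25,27,29,31): 1⊕1⊕1⊕0⊕0⊕0⊕1⊕1⊕1⊕1⊕1⊕0⊕0⊕1⊕1⊕0 = 0
s2 (pos 2,3,6,7,10,11,14,15,18,19,22,23,26,27,30,31): 0⊕1⊕0⊕0⊕0⊕0⊕1⊕1⊕0⊕1⊕1⊕0⊕0⊕1⊕1⊕0 = 1
s4 (pos 4,5,6,7,12,13,14,15,20,21,22,23,28,29,30,31): 0⊕1⊕0⊕0⊕0⊕1⊕1⊕1⊕1⊕1⊕1⊕0⊕1⊕1⊕1⊕0 = 0
s8 (pos 8,9,10,11,12,13,14,15,24,25,26,27,28,29,30,31): 1⊕0⊕0⊕0⊕0⊕1⊕1⊕1⊕0⊕0⊕0⊕1⊕1⊕1⊕1⊕0 = 0
s16 (pos 16,17,18,19,20,21,22,23,24,25,26,27,28,29,30,31): 0⊕1⊕0⊕1⊕1⊕1⊕1⊕0⊕0⊕0⊕0⊕1⊕1⊕1⊕1⊕0 = 1
Syndrome s16…s1 = 10010 → error at position 18.
Flip position 18: 1010100100001110101111000011110 → 1010100100001110111111000011110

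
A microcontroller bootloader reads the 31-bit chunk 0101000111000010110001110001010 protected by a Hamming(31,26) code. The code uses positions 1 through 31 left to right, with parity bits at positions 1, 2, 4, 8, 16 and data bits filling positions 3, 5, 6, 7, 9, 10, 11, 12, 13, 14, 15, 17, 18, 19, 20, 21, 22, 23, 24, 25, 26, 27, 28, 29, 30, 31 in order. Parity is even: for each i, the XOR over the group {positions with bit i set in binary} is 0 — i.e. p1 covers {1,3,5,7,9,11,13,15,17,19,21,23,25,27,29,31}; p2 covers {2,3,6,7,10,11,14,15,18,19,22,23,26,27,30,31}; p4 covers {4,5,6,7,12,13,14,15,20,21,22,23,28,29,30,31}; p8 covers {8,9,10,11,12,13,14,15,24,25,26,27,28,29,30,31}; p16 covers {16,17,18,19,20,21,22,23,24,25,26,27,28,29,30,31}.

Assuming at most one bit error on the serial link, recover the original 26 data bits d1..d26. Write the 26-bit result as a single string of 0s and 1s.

s1 (pos 1,3,5,7,9,11,13,15,17,19,21,23,25,27,29,31): 0⊕0⊕0⊕0⊕1⊕0⊕0⊕1⊕1⊕0⊕0⊕1⊕0⊕0⊕0⊕0 = 0
s2 (pos 2,3,6,7,10,11,14,15,18,19,22,23,26,27,30,31): 1⊕0⊕0⊕0⊕1⊕0⊕0⊕1⊕1⊕0⊕1⊕1⊕0⊕0⊕1⊕0 = 1
s4 (pos 4,5,6,7,12,13,14,15,20,21,22,23,28,29,30,31): 1⊕0⊕0⊕0⊕0⊕0⊕0⊕1⊕0⊕0⊕1⊕1⊕1⊕0⊕1⊕0 = 0
s8 (pos 8,9,10,11,12,13,14,15,24,25,26,27,28,29,30,31): 1⊕1⊕1⊕0⊕0⊕0⊕0⊕1⊕1⊕0⊕0⊕0⊕1⊕0⊕1⊕0 = 1
s16 (pos 16,17,18,19,20,21,22,23,24,25,26,27,28,29,30,31): 0⊕1⊕1⊕0⊕0⊕0⊕1⊕1⊕1⊕0⊕0⊕0⊕1⊕0⊕1⊕0 = 1
Syndrome s16…s1 = 11010 → error at position 26.
Flip position 26: 0101000111000010110001110001010 → 0101000111000010110001110101010
Read data bits from positions 3,5,6,7,9,10,11,12,13,14,15,17,18,19,20,21,22,23,24,25,26,27,28,29,30,31: 00001100001110001110101010

00001100001110001110101010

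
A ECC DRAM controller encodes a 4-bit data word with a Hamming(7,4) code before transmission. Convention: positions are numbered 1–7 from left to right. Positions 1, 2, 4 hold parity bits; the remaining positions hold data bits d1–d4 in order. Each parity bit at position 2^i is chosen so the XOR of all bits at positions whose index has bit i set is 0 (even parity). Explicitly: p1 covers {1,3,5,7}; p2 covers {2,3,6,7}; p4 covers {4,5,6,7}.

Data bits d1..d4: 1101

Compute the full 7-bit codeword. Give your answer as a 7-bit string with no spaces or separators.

1010101

Place data at non-parity positions: p1 p2 1 p4 1 0 1
p1 (pos 1,3,5,7): XOR of data positions = 1⊕1⊕1 = 1
p2 (pos 2,3,6,7): XOR of data positions = 1⊕0⊕1 = 0
p4 (pos 4,5,6,7): XOR of data positions = 1⊕0⊕1 = 0
Codeword: 1010101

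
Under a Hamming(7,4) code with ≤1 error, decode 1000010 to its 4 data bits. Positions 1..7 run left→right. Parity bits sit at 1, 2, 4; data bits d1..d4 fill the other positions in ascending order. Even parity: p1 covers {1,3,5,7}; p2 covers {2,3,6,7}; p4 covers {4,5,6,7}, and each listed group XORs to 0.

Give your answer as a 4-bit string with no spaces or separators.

s1 (pos 1,3,5,7): 1⊕0⊕0⊕0 = 1
s2 (pos 2,3,6,7): 0⊕0⊕1⊕0 = 1
s4 (pos 4,5,6,7): 0⊕0⊕1⊕0 = 1
Syndrome s4…s1 = 111 → error at position 7.
Flip position 7: 1000010 → 1000011
Read data bits from positions 3,5,6,7: 0011

0011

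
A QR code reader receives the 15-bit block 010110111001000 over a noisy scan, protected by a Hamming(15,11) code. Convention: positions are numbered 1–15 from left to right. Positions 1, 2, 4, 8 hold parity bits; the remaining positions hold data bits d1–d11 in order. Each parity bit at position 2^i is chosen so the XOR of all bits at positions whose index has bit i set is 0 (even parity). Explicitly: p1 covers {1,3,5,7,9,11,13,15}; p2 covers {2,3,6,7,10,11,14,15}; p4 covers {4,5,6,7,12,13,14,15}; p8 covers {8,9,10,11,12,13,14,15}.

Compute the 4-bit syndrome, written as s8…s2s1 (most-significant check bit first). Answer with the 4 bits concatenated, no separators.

s1 (pos 1,3,5,7,9,11,13,15): 0⊕0⊕1⊕1⊕1⊕0⊕0⊕0 = 1
s2 (pos 2,3,6,7,10,11,14,15): 1⊕0⊕0⊕1⊕0⊕0⊕0⊕0 = 0
s4 (pos 4,5,6,7,12,13,14,15): 1⊕1⊕0⊕1⊕1⊕0⊕0⊕0 = 0
s8 (pos 8,9,10,11,12,13,14,15): 1⊕1⊕0⊕0⊕1⊕0⊕0⊕0 = 1
Syndrome s8…s1 = 1001 → error at position 9.

1001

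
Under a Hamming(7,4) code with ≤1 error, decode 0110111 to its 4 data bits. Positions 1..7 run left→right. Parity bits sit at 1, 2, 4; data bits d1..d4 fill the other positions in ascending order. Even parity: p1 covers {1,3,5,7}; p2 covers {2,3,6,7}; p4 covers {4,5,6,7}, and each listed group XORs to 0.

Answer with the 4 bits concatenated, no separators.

1011

s1 (pos 1,3,5,7): 0⊕1⊕1⊕1 = 1
s2 (pos 2,3,6,7): 1⊕1⊕1⊕1 = 0
s4 (pos 4,5,6,7): 0⊕1⊕1⊕1 = 1
Syndrome s4…s1 = 101 → error at position 5.
Flip position 5: 0110111 → 0110011
Read data bits from positions 3,5,6,7: 1011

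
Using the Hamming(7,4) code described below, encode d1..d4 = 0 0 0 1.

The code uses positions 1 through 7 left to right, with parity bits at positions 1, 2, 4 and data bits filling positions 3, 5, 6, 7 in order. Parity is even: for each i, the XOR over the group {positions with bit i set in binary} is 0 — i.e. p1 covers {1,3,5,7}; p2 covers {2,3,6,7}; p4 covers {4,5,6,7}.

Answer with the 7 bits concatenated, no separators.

1101001

Place data at non-parity positions: p1 p2 0 p4 0 0 1
p1 (pos 1,3,5,7): XOR of data positions = 0⊕0⊕1 = 1
p2 (pos 2,3,6,7): XOR of data positions = 0⊕0⊕1 = 1
p4 (pos 4,5,6,7): XOR of data positions = 0⊕0⊕1 = 1
Codeword: 1101001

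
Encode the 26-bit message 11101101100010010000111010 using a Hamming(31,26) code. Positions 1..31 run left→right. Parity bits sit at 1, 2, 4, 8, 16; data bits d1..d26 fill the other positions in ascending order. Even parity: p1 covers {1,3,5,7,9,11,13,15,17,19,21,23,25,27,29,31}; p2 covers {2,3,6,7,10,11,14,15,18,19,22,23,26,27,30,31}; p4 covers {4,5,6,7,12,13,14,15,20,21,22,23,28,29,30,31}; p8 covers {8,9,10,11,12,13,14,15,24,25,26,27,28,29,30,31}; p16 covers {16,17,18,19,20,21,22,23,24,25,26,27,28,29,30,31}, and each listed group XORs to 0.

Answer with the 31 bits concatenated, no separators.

0111110011011000010010000111010

Place data at non-parity positions: p1 p2 1 p4 1 1 0 p8 1 1 0 1 1 0 0 p16 0 1 0 0 1 0 0 0 0 1 1 1 0 1 0
p1 (pos 1,3,5,7,9,11,13,15,17,19,21,23,25,27,29,31): XOR of data positions = 1⊕1⊕0⊕1⊕0⊕1⊕0⊕0⊕0⊕1⊕0⊕0⊕1⊕0⊕0 = 0
p2 (pos 2,3,6,7,10,11,14,15,18,19,22,23,26,27,30,31): XOR of data positions = 1⊕1⊕0⊕1⊕0⊕0⊕0⊕1⊕0⊕0⊕0⊕1⊕1⊕1⊕0 = 1
p4 (pos 4,5,6,7,12,13,14,15,20,21,22,23,28,29,30,31): XOR of data positions = 1⊕1⊕0⊕1⊕1⊕0⊕0⊕0⊕1⊕0⊕0⊕1⊕0⊕1⊕0 = 1
p8 (pos 8,9,10,11,12,13,14,15,24,25,26,27,28,29,30,31): XOR of data positions = 1⊕1⊕0⊕1⊕1⊕0⊕0⊕0⊕0⊕1⊕1⊕1⊕0⊕1⊕0 = 0
p16 (pos 16,17,18,19,20,21,22,23,24,25,26,27,28,29,30,31): XOR of data positions = 0⊕1⊕0⊕0⊕1⊕0⊕0⊕0⊕0⊕1⊕1⊕1⊕0⊕1⊕0 = 0
Codeword: 0111110011011000010010000111010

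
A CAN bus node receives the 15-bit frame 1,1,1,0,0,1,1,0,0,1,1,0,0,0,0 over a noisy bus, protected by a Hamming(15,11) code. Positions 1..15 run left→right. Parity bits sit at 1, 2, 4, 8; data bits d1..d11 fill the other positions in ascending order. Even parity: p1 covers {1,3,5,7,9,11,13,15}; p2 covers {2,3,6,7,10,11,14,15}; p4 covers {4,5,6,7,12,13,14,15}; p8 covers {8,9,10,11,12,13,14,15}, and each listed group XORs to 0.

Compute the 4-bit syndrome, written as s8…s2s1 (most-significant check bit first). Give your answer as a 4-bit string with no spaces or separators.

0000

s1 (pos 1,3,5,7,9,11,13,15): 1⊕1⊕0⊕1⊕0⊕1⊕0⊕0 = 0
s2 (pos 2,3,6,7,10,11,14,15): 1⊕1⊕1⊕1⊕1⊕1⊕0⊕0 = 0
s4 (pos 4,5,6,7,12,13,14,15): 0⊕0⊕1⊕1⊕0⊕0⊕0⊕0 = 0
s8 (pos 8,9,10,11,12,13,14,15): 0⊕0⊕1⊕1⊕0⊕0⊕0⊕0 = 0
Syndrome s8…s1 = 0000 → no error.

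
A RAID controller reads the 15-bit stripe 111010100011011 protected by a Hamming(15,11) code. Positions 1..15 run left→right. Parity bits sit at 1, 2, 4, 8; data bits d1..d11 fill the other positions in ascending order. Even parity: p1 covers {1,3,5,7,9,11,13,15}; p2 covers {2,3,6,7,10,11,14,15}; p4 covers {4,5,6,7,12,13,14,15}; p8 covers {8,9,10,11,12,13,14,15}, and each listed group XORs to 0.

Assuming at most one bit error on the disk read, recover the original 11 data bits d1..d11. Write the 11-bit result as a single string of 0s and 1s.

s1 (pos 1,3,5,7,9,11,13,15): 1⊕1⊕1⊕1⊕0⊕1⊕0⊕1 = 0
s2 (pos 2,3,6,7,10,11,14,15): 1⊕1⊕0⊕1⊕0⊕1⊕1⊕1 = 0
s4 (pos 4,5,6,7,12,13,14,15): 0⊕1⊕0⊕1⊕1⊕0⊕1⊕1 = 1
s8 (pos 8,9,10,11,12,13,14,15): 0⊕0⊕0⊕1⊕1⊕0⊕1⊕1 = 0
Syndrome s8…s1 = 0100 → error at position 4.
Flip position 4: 111010100011011 → 111110100011011
Read data bits from positions 3,5,6,7,9,10,11,12,13,14,15: 11010011011

11010011011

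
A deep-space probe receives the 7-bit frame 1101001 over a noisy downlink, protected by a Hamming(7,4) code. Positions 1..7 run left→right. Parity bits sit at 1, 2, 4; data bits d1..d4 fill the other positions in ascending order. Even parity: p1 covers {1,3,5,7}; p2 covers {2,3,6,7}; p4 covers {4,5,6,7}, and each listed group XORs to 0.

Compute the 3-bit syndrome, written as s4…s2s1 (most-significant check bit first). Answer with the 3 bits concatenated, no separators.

s1 (pos 1,3,5,7): 1⊕0⊕0⊕1 = 0
s2 (pos 2,3,6,7): 1⊕0⊕0⊕1 = 0
s4 (pos 4,5,6,7): 1⊕0⊕0⊕1 = 0
Syndrome s4…s1 = 000 → no error.

000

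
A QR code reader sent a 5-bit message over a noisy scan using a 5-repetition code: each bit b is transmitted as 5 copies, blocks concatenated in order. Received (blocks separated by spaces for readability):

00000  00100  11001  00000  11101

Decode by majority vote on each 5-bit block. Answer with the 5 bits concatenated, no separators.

Block 1 (00000): 0 ones → 0
Block 2 (00100): 1 one → 0
Block 3 (11001): 3 ones → 1
Block 4 (00000): 0 ones → 0
Block 5 (11101): 4 ones → 1

00101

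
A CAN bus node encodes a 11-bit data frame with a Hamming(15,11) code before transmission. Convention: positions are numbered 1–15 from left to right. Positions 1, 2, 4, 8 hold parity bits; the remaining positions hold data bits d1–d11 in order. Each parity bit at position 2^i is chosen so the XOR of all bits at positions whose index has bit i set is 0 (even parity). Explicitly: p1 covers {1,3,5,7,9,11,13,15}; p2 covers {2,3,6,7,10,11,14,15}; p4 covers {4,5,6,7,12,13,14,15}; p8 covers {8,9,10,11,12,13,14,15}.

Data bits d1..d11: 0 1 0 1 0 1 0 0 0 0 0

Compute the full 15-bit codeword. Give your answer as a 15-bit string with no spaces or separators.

Place data at non-parity positions: p1 p2 0 p4 1 0 1 p8 0 1 0 0 0 0 0
p1 (pos 1,3,5,7,9,11,13,15): XOR of data positions = 0⊕1⊕1⊕0⊕0⊕0⊕0 = 0
p2 (pos 2,3,6,7,10,11,14,15): XOR of data positions = 0⊕0⊕1⊕1⊕0⊕0⊕0 = 0
p4 (pos 4,5,6,7,12,13,14,15): XOR of data positions = 1⊕0⊕1⊕0⊕0⊕0⊕0 = 0
p8 (pos 8,9,10,11,12,13,14,15): XOR of data positions = 0⊕1⊕0⊕0⊕0⊕0⊕0 = 1
Codeword: 000010110100000

000010110100000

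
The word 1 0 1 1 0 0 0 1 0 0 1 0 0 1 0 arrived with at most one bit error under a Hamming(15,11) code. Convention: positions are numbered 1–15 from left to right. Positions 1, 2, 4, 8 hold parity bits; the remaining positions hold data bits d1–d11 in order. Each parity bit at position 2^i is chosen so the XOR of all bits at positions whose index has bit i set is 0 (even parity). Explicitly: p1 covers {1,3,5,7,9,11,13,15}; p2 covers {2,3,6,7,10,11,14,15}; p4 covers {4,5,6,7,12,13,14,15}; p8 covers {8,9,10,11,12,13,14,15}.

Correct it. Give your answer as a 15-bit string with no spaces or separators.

s1 (pos 1,3,5,7,9,11,13,15): 1⊕1⊕0⊕0⊕0⊕1⊕0⊕0 = 1
s2 (pos 2,3,6,7,10,11,14,15): 0⊕1⊕0⊕0⊕0⊕1⊕1⊕0 = 1
s4 (pos 4,5,6,7,12,13,14,15): 1⊕0⊕0⊕0⊕0⊕0⊕1⊕0 = 0
s8 (pos 8,9,10,11,12,13,14,15): 1⊕0⊕0⊕1⊕0⊕0⊕1⊕0 = 1
Syndrome s8…s1 = 1011 → error at position 11.
Flip position 11: 101100010010010 → 101100010000010

101100010000010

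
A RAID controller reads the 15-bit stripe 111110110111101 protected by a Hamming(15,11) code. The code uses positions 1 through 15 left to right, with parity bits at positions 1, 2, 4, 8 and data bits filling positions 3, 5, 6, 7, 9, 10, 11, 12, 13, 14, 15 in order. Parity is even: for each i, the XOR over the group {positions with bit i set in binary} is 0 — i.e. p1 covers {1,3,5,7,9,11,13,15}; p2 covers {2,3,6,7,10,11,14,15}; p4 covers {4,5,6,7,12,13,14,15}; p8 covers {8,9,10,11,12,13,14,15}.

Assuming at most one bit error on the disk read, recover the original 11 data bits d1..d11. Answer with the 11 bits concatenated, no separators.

s1 (pos 1,3,5,7,9,11,13,15): 1⊕1⊕1⊕1⊕0⊕1⊕1⊕1 = 1
s2 (pos 2,3,6,7,10,11,14,15): 1⊕1⊕0⊕1⊕1⊕1⊕0⊕1 = 0
s4 (pos 4,5,6,7,12,13,14,15): 1⊕1⊕0⊕1⊕1⊕1⊕0⊕1 = 0
s8 (pos 8,9,10,11,12,13,14,15): 1⊕0⊕1⊕1⊕1⊕1⊕0⊕1 = 0
Syndrome s8…s1 = 0001 → error at position 1.
Flip position 1: 111110110111101 → 011110110111101
Read data bits from positions 3,5,6,7,9,10,11,12,13,14,15: 11010111101

11010111101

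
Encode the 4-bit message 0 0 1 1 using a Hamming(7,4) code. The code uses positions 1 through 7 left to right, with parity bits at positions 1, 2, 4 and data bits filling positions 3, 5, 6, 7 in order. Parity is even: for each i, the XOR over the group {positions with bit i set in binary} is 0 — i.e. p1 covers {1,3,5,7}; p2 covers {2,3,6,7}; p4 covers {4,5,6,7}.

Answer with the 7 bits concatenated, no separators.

1000011

Place data at non-parity positions: p1 p2 0 p4 0 1 1
p1 (pos 1,3,5,7): XOR of data positions = 0⊕0⊕1 = 1
p2 (pos 2,3,6,7): XOR of data positions = 0⊕1⊕1 = 0
p4 (pos 4,5,6,7): XOR of data positions = 0⊕1⊕1 = 0
Codeword: 1000011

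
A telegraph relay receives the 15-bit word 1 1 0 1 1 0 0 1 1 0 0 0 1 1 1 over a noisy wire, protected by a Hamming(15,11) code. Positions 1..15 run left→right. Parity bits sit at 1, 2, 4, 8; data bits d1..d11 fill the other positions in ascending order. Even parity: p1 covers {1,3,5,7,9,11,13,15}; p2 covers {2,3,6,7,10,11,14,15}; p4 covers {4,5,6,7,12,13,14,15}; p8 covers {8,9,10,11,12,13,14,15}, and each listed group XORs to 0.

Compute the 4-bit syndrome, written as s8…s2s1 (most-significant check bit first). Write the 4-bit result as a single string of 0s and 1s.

s1 (pos 1,3,5,7,9,11,13,15): 1⊕0⊕1⊕0⊕1⊕0⊕1⊕1 = 1
s2 (pos 2,3,6,7,10,11,14,15): 1⊕0⊕0⊕0⊕0⊕0⊕1⊕1 = 1
s4 (pos 4,5,6,7,12,13,14,15): 1⊕1⊕0⊕0⊕0⊕1⊕1⊕1 = 1
s8 (pos 8,9,10,11,12,13,14,15): 1⊕1⊕0⊕0⊕0⊕1⊕1⊕1 = 1
Syndrome s8…s1 = 1111 → error at position 15.

1111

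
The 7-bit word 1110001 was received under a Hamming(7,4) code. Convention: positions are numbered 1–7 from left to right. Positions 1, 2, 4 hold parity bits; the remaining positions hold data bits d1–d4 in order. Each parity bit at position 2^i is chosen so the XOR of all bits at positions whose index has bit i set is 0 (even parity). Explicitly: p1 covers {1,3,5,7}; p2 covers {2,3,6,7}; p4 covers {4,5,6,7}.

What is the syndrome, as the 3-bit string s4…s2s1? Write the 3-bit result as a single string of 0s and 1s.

s1 (pos 1,3,5,7): 1⊕1⊕0⊕1 = 1
s2 (pos 2,3,6,7): 1⊕1⊕0⊕1 = 1
s4 (pos 4,5,6,7): 0⊕0⊕0⊕1 = 1
Syndrome s4…s1 = 111 → error at position 7.

111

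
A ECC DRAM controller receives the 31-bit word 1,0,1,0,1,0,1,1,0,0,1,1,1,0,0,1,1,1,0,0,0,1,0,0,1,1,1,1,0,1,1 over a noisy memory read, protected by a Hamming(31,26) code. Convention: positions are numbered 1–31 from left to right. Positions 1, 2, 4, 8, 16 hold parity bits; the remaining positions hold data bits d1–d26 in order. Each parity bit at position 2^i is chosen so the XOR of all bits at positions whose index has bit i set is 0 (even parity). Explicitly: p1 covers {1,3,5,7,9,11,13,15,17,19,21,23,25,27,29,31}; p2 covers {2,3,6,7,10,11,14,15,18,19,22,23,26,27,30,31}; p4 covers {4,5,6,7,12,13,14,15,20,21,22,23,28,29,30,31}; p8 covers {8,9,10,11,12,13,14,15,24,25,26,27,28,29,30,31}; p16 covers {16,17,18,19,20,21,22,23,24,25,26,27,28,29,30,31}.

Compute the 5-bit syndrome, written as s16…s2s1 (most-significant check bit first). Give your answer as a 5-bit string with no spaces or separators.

s1 (pos 1,3,5,7,9,11,13,15,17,19,21,23,25,27,29,31): 1⊕1⊕1⊕1⊕0⊕1⊕1⊕0⊕1⊕0⊕0⊕0⊕1⊕1⊕0⊕1 = 0
s2 (pos 2,3,6,7,10,11,14,15,18,19,22,23,26,27,30,31): 0⊕1⊕0⊕1⊕0⊕1⊕0⊕0⊕1⊕0⊕1⊕0⊕1⊕1⊕1⊕1 = 1
s4 (pos 4,5,6,7,12,13,14,15,20,21,22,23,28,29,30,31): 0⊕1⊕0⊕1⊕1⊕1⊕0⊕0⊕0⊕0⊕1⊕0⊕1⊕0⊕1⊕1 = 0
s8 (pos 8,9,10,11,12,13,14,15,24,25,26,27,28,29,30,31): 1⊕0⊕0⊕1⊕1⊕1⊕0⊕0⊕0⊕1⊕1⊕1⊕1⊕0⊕1⊕1 = 0
s16 (pos 16,17,18,19,20,21,22,23,24,25,26,27,28,29,30,31): 1⊕1⊕1⊕0⊕0⊕0⊕1⊕0⊕0⊕1⊕1⊕1⊕1⊕0⊕1⊕1 = 0
Syndrome s16…s1 = 00010 → error at position 2.

00010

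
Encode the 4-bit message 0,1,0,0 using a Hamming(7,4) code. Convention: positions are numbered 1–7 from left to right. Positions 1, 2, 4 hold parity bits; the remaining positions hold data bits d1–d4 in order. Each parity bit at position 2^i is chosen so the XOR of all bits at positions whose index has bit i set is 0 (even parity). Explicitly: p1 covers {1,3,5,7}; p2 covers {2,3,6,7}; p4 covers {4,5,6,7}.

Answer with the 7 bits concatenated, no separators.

1001100

Place data at non-parity positions: p1 p2 0 p4 1 0 0
p1 (pos 1,3,5,7): XOR of data positions = 0⊕1⊕0 = 1
p2 (pos 2,3,6,7): XOR of data positions = 0⊕0⊕0 = 0
p4 (pos 4,5,6,7): XOR of data positions = 1⊕0⊕0 = 1
Codeword: 1001100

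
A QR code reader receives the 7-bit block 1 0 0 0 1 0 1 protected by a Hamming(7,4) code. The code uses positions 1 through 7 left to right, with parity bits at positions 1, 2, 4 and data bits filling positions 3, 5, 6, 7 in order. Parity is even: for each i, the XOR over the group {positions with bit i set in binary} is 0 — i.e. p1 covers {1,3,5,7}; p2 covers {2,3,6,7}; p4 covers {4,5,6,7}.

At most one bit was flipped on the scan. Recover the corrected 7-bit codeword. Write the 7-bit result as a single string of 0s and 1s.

s1 (pos 1,3,5,7): 1⊕0⊕1⊕1 = 1
s2 (pos 2,3,6,7): 0⊕0⊕0⊕1 = 1
s4 (pos 4,5,6,7): 0⊕1⊕0⊕1 = 0
Syndrome s4…s1 = 011 → error at position 3.
Flip position 3: 1000101 → 1010101

1010101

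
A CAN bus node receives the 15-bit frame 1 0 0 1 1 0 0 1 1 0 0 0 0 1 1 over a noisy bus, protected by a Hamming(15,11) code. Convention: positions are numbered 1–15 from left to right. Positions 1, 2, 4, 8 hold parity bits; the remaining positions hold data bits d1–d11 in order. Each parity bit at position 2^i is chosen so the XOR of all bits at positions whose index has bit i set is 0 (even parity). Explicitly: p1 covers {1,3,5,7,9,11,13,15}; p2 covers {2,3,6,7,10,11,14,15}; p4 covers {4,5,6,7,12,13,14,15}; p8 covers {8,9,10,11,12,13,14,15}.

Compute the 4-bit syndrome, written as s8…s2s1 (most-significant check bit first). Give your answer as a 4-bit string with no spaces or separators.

0000

s1 (pos 1,3,5,7,9,11,13,15): 1⊕0⊕1⊕0⊕1⊕0⊕0⊕1 = 0
s2 (pos 2,3,6,7,10,11,14,15): 0⊕0⊕0⊕0⊕0⊕0⊕1⊕1 = 0
s4 (pos 4,5,6,7,12,13,14,15): 1⊕1⊕0⊕0⊕0⊕0⊕1⊕1 = 0
s8 (pos 8,9,10,11,12,13,14,15): 1⊕1⊕0⊕0⊕0⊕0⊕1⊕1 = 0
Syndrome s8…s1 = 0000 → no error.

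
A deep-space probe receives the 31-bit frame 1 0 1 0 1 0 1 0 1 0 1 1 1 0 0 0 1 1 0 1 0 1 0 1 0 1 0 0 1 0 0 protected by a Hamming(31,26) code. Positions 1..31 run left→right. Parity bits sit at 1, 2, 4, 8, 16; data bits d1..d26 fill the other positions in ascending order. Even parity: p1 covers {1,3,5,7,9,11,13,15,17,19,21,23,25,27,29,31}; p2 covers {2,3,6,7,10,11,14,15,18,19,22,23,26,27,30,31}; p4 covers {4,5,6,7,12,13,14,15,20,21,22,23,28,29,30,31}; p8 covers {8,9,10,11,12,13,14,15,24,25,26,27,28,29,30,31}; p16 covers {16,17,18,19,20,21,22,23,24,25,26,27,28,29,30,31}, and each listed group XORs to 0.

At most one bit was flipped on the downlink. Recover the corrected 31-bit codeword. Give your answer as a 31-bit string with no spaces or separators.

s1 (pos 1,3,5,7,9,11,13,15,17,19,21,23,25,27,29,31): 1⊕1⊕1⊕1⊕1⊕1⊕1⊕0⊕1⊕0⊕0⊕0⊕0⊕0⊕1⊕0 = 1
s2 (pos 2,3,6,7,10,11,14,15,18,19,22,23,26,27,30,31): 0⊕1⊕0⊕1⊕0⊕1⊕0⊕0⊕1⊕0⊕1⊕0⊕1⊕0⊕0⊕0 = 0
s4 (pos 4,5,6,7,12,13,14,15,20,21,22,23,28,29,30,31): 0⊕1⊕0⊕1⊕1⊕1⊕0⊕0⊕1⊕0⊕1⊕0⊕0⊕1⊕0⊕0 = 1
s8 (pos 8,9,10,11,12,13,14,15,24,25,26,27,28,29,30,31): 0⊕1⊕0⊕1⊕1⊕1⊕0⊕0⊕1⊕0⊕1⊕0⊕0⊕1⊕0⊕0 = 1
s16 (pos 16,17,18,19,20,21,22,23,24,25,26,27,28,29,30,31): 0⊕1⊕1⊕0⊕1⊕0⊕1⊕0⊕1⊕0⊕1⊕0⊕0⊕1⊕0⊕0 = 1
Syndrome s16…s1 = 11101 → error at position 29.
Flip position 29: 1010101010111000110101010100100 → 1010101010111000110101010100000

1010101010111000110101010100000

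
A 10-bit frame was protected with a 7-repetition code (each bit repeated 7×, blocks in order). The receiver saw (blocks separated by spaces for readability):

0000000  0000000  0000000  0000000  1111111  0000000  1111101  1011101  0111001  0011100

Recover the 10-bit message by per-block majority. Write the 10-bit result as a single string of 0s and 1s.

Block 1 (0000000): 0 ones → 0
Block 2 (0000000): 0 ones → 0
Block 3 (0000000): 0 ones → 0
Block 4 (0000000): 0 ones → 0
Block 5 (1111111): 7 ones → 1
Block 6 (0000000): 0 ones → 0
Block 7 (1111101): 6 ones → 1
Block 8 (1011101): 5 ones → 1
Block 9 (0111001): 4 ones → 1
Block 10 (0011100): 3 ones → 0

0000101110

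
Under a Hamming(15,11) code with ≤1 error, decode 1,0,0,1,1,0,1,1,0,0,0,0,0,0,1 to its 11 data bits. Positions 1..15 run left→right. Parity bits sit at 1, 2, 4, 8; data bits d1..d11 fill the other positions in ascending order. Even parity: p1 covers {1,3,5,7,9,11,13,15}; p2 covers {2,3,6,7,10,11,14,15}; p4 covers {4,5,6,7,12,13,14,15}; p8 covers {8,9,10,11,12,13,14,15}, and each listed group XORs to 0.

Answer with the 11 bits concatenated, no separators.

s1 (pos 1,3,5,7,9,11,13,15): 1⊕0⊕1⊕1⊕0⊕0⊕0⊕1 = 0
s2 (pos 2,3,6,7,10,11,14,15): 0⊕0⊕0⊕1⊕0⊕0⊕0⊕1 = 0
s4 (pos 4,5,6,7,12,13,14,15): 1⊕1⊕0⊕1⊕0⊕0⊕0⊕1 = 0
s8 (pos 8,9,10,11,12,13,14,15): 1⊕0⊕0⊕0⊕0⊕0⊕0⊕1 = 0
Syndrome s8…s1 = 0000 → no error.
Read data bits from positions 3,5,6,7,9,10,11,12,13,14,15: 01010000001

01010000001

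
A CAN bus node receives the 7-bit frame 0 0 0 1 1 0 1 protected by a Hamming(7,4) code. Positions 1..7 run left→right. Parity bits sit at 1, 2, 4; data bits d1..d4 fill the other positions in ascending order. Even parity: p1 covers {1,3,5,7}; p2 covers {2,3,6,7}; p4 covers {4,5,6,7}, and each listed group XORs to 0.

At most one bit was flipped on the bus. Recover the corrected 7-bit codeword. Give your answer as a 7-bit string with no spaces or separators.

s1 (pos 1,3,5,7): 0⊕0⊕1⊕1 = 0
s2 (pos 2,3,6,7): 0⊕0⊕0⊕1 = 1
s4 (pos 4,5,6,7): 1⊕1⊕0⊕1 = 1
Syndrome s4…s1 = 110 → error at position 6.
Flip position 6: 0001101 → 0001111

0001111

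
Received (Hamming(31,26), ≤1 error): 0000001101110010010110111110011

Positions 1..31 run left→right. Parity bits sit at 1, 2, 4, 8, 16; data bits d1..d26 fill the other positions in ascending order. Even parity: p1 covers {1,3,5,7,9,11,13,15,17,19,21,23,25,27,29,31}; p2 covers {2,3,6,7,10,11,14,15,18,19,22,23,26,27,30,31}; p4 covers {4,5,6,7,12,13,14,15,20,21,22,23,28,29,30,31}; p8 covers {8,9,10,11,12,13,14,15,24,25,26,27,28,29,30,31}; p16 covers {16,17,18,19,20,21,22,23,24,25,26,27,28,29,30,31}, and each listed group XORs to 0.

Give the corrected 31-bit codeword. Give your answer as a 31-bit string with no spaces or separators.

s1 (pos 1,3,5,7,9,11,13,15,17,19,21,23,25,27,29,31): 0⊕0⊕0⊕1⊕0⊕1⊕0⊕1⊕0⊕0⊕1⊕1⊕1⊕1⊕0⊕1 = 0
s2 (pos 2,3,6,7,10,11,14,15,18,19,22,23,26,27,30,31): 0⊕0⊕0⊕1⊕1⊕1⊕0⊕1⊕1⊕0⊕0⊕1⊕1⊕1⊕1⊕1 = 0
s4 (pos 4,5,6,7,12,13,14,15,20,21,22,23,28,29,30,31): 0⊕0⊕0⊕1⊕1⊕0⊕0⊕1⊕1⊕1⊕0⊕1⊕0⊕0⊕1⊕1 = 0
s8 (pos 8,9,10,11,12,13,14,15,24,25,26,27,28,29,30,31): 1⊕0⊕1⊕1⊕1⊕0⊕0⊕1⊕1⊕1⊕1⊕1⊕0⊕0⊕1⊕1 = 1
s16 (pos 16,17,18,19,20,21,22,23,24,25,26,27,28,29,30,31): 0⊕0⊕1⊕0⊕1⊕1⊕0⊕1⊕1⊕1⊕1⊕1⊕0⊕0⊕1⊕1 = 0
Syndrome s16…s1 = 01000 → error at position 8.
Flip position 8: 0000001101110010010110111110011 → 0000001001110010010110111110011

0000001001110010010110111110011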